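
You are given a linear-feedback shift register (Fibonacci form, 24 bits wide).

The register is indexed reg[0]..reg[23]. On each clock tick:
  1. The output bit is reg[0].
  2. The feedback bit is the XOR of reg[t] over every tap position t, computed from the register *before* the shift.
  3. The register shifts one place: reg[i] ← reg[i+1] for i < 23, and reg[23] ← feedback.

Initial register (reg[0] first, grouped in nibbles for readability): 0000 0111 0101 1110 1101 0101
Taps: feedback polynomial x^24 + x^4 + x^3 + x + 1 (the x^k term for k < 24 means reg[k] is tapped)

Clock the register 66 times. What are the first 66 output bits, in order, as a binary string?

000001110101111011010101010001101111100010000001100100110100010110

step | reg (before) | out | fb
   0 | 000001110101111011010101 | 0 | 0
   1 | 000011101011110110101010 | 0 | 1
   2 | 000111010111101101010101 | 0 | 0
   3 | 001110101111011010101010 | 0 | 0
   4 | 011101011110110101010100 | 0 | 0
   5 | 111010111101101010101000 | 1 | 1
   6 | 110101111011010101010001 | 1 | 1
   7 | 101011110110101010100011 | 1 | 0
   8 | 010111101101010101000110 | 0 | 1
   9 | 101111011010101010001101 | 1 | 1
  10 | 011110110101010100011011 | 0 | 1
  11 | 111101101010101000110111 | 1 | 1
  12 | 111011010101010001101111 | 1 | 1
  13 | 110110101010100011011111 | 1 | 0
  14 | 101101010101000110111110 | 1 | 0
  15 | 011010101010001101111100 | 0 | 0
  16 | 110101010100011011111000 | 1 | 1
  17 | 101010101000110111110001 | 1 | 0
  18 | 010101010001101111100010 | 0 | 0
  19 | 101010100011011111000100 | 1 | 0
  20 | 010101000110111110001000 | 0 | 0
  21 | 101010001101111100010000 | 1 | 0
  22 | 010100011011111000100000 | 0 | 0
  23 | 101000110111110001000000 | 1 | 1
  24 | 010001101111100010000001 | 0 | 1
  25 | 100011011111000100000011 | 1 | 0
  26 | 000110111110001000000110 | 0 | 0
  27 | 001101111100010000001100 | 0 | 1
  28 | 011011111000100000011001 | 0 | 0
  29 | 110111110001000000110010 | 1 | 0
  30 | 101111100010000001100100 | 1 | 1
  31 | 011111000100000011001001 | 0 | 1
  32 | 111110001000000110010011 | 1 | 0
  33 | 111100010000001100100110 | 1 | 1
  34 | 111000100000011001001101 | 1 | 0
  35 | 110001000000110010011010 | 1 | 0
  36 | 100010000001100100110100 | 1 | 0
  37 | 000100000011001001101000 | 0 | 1
  38 | 001000000110010011010001 | 0 | 0
  39 | 010000001100100110100010 | 0 | 1
  40 | 100000011001001101000101 | 1 | 1
  41 | 000000110010011010001011 | 0 | 0
  42 | 000001100100110100010110 | 0 | 0
  43 | 000011001001101000101100 | 0 | 1
  44 | 000110010011010001011001 | 0 | 0
  45 | 001100100110100010110010 | 0 | 1
  46 | 011001001101000101100101 | 0 | 1
  47 | 110010011010001011001011 | 1 | 1
  48 | 100100110100010110010111 | 1 | 0
  49 | 001001101000101100101110 | 0 | 0
  50 | 010011010001011001011100 | 0 | 0
  51 | 100110100010110010111000 | 1 | 1
  52 | 001101000101100101110001 | 0 | 1
  53 | 011010001011001011100011 | 0 | 0
  54 | 110100010110010111000110 | 1 | 1
  55 | 101000101100101110001101 | 1 | 1
  56 | 010001011001011100011011 | 0 | 1
  57 | 100010110010111000110111 | 1 | 0
  58 | 000101100101110001101110 | 0 | 1
  59 | 001011001011100011011101 | 0 | 1
  60 | 010110010111000110111011 | 0 | 1
  61 | 101100101110001101110111 | 1 | 0
  62 | 011001011100011011101110 | 0 | 1
  63 | 110010111000110111011101 | 1 | 1
  64 | 100101110001101110111011 | 1 | 0
  65 | 001011100011011101110110 | 0 | 1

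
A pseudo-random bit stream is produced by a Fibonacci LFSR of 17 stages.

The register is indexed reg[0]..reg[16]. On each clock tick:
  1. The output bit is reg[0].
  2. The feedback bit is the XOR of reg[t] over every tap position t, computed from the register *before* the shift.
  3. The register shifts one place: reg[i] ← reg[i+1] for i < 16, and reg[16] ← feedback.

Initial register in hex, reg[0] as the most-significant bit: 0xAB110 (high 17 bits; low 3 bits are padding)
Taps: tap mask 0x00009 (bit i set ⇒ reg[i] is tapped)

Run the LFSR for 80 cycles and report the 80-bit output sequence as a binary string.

10101011000100010111100111001101010110111101001111000010101001101110101111001000

step | reg (before) | out | fb
   0 | 10101011000100010 | 1 | 1
   1 | 01010110001000101 | 0 | 1
   2 | 10101100010001011 | 1 | 1
   3 | 01011000100010111 | 0 | 1
   4 | 10110001000101111 | 1 | 0
   5 | 01100010001011110 | 0 | 0
   6 | 11000100010111100 | 1 | 1
   7 | 10001000101111001 | 1 | 1
   8 | 00010001011110011 | 0 | 1
   9 | 00100010111100111 | 0 | 0
  10 | 01000101111001110 | 0 | 0
  11 | 10001011110011100 | 1 | 1
  12 | 00010111100111001 | 0 | 1
  13 | 00101111001110011 | 0 | 0
  14 | 01011110011100110 | 0 | 1
  15 | 10111100111001101 | 1 | 0
  16 | 01111001110011010 | 0 | 1
  17 | 11110011100110101 | 1 | 0
  18 | 11100111001101010 | 1 | 1
  19 | 11001110011010101 | 1 | 1
  20 | 10011100110101011 | 1 | 0
  21 | 00111001101010110 | 0 | 1
  22 | 01110011010101101 | 0 | 1
  23 | 11100110101011011 | 1 | 1
  24 | 11001101010110111 | 1 | 1
  25 | 10011010101101111 | 1 | 0
  26 | 00110101011011110 | 0 | 1
  27 | 01101010110111101 | 0 | 0
  28 | 11010101101111010 | 1 | 0
  29 | 10101011011110100 | 1 | 1
  30 | 01010110111101001 | 0 | 1
  31 | 10101101111010011 | 1 | 1
  32 | 01011011110100111 | 0 | 1
  33 | 10110111101001111 | 1 | 0
  34 | 01101111010011110 | 0 | 0
  35 | 11011110100111100 | 1 | 0
  36 | 10111101001111000 | 1 | 0
  37 | 01111010011110000 | 0 | 1
  38 | 11110100111100001 | 1 | 0
  39 | 11101001111000010 | 1 | 1
  40 | 11010011110000101 | 1 | 0
  41 | 10100111100001010 | 1 | 1
  42 | 01001111000010101 | 0 | 0
  43 | 10011110000101010 | 1 | 0
  44 | 00111100001010100 | 0 | 1
  45 | 01111000010101001 | 0 | 1
  46 | 11110000101010011 | 1 | 0
  47 | 11100001010100110 | 1 | 1
  48 | 11000010101001101 | 1 | 1
  49 | 10000101010011011 | 1 | 1
  50 | 00001010100110111 | 0 | 0
  51 | 00010101001101110 | 0 | 1
  52 | 00101010011011101 | 0 | 0
  53 | 01010100110111010 | 0 | 1
  54 | 10101001101110101 | 1 | 1
  55 | 01010011011101011 | 0 | 1
  56 | 10100110111010111 | 1 | 1
  57 | 01001101110101111 | 0 | 0
  58 | 10011011101011110 | 1 | 0
  59 | 00110111010111100 | 0 | 1
  60 | 01101110101111001 | 0 | 0
  61 | 11011101011110010 | 1 | 0
  62 | 10111010111100100 | 1 | 0
  63 | 01110101111001000 | 0 | 1
  64 | 11101011110010001 | 1 | 1
  65 | 11010111100100011 | 1 | 0
  66 | 10101111001000110 | 1 | 1
  67 | 01011110010001101 | 0 | 1
  68 | 10111100100011011 | 1 | 0
  69 | 01111001000110110 | 0 | 1
  70 | 11110010001101101 | 1 | 0
  71 | 11100100011011010 | 1 | 1
  72 | 11001000110110101 | 1 | 1
  73 | 10010001101101011 | 1 | 0
  74 | 00100011011010110 | 0 | 0
  75 | 01000110110101100 | 0 | 0
  76 | 10001101101011000 | 1 | 1
  77 | 00011011010110001 | 0 | 1
  78 | 00110110101100011 | 0 | 1
  79 | 01101101011000111 | 0 | 0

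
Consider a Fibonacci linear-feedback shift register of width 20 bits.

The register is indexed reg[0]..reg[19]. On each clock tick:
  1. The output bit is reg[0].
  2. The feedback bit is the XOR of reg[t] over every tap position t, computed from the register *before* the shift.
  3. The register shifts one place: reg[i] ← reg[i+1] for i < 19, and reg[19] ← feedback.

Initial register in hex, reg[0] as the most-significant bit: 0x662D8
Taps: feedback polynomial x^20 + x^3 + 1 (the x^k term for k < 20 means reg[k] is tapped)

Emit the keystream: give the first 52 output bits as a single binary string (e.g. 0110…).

0110011000101101100001010111010000011010111011010100

k : reg_k → out_k, fb_k
0: 01100110001011011000 → 0, fb=0
1: 11001100010110110000 → 1, fb=1
2: 10011000101101100001 → 1, fb=0
3: 00110001011011000010 → 0, fb=1
4: 01100010110110000101 → 0, fb=0
5: 11000101101100001010 → 1, fb=1
6: 10001011011000010101 → 1, fb=1
7: 00010110110000101011 → 0, fb=1
8: 00101101100001010111 → 0, fb=0
9: 01011011000010101110 → 0, fb=1
10: 10110110000101011101 → 1, fb=0
11: 01101100001010111010 → 0, fb=0
12: 11011000010101110100 → 1, fb=0
13: 10110000101011101000 → 1, fb=0
14: 01100001010111010000 → 0, fb=0
15: 11000010101110100000 → 1, fb=1
16: 10000101011101000001 → 1, fb=1
17: 00001010111010000011 → 0, fb=0
18: 00010101110100000110 → 0, fb=1
19: 00101011101000001101 → 0, fb=0
20: 01010111010000011010 → 0, fb=1
21: 10101110100000110101 → 1, fb=1
22: 01011101000001101011 → 0, fb=1
23: 10111010000011010111 → 1, fb=0
24: 01110100000110101110 → 0, fb=1
25: 11101000001101011101 → 1, fb=1
26: 11010000011010111011 → 1, fb=0
27: 10100000110101110110 → 1, fb=1
28: 01000001101011101101 → 0, fb=0
29: 10000011010111011010 → 1, fb=1
30: 00000110101110110101 → 0, fb=0
31: 00001101011101101010 → 0, fb=0
32: 00011010111011010100 → 0, fb=1
33: 00110101110110101001 → 0, fb=1
34: 01101011101101010011 → 0, fb=0
35: 11010111011010100110 → 1, fb=0
36: 10101110110101001100 → 1, fb=1
37: 01011101101010011001 → 0, fb=1
38: 10111011010100110011 → 1, fb=0
39: 01110110101001100110 → 0, fb=1
40: 11101101010011001101 → 1, fb=1
41: 11011010100110011011 → 1, fb=0
42: 10110101001100110110 → 1, fb=0
43: 01101010011001101100 → 0, fb=0
44: 11010100110011011000 → 1, fb=0
45: 10101001100110110000 → 1, fb=1
46: 01010011001101100001 → 0, fb=1
47: 10100110011011000011 → 1, fb=1
48: 01001100110110000111 → 0, fb=0
49: 10011001101100001110 → 1, fb=0
50: 00110011011000011100 → 0, fb=1
51: 01100110110000111001 → 0, fb=0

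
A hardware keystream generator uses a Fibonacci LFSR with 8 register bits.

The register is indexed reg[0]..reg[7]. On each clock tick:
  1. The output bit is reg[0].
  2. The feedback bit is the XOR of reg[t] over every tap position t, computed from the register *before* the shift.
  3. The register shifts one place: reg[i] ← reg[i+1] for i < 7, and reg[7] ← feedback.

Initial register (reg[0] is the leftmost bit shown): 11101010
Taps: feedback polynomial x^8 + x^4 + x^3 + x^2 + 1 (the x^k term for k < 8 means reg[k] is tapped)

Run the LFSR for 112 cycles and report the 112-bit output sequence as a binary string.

step | reg (before) | out | fb
   0 | 11101010 | 1 | 1
   1 | 11010101 | 1 | 0
   2 | 10101010 | 1 | 1
   3 | 01010101 | 0 | 1
   4 | 10101011 | 1 | 1
   5 | 01010111 | 0 | 1
   6 | 10101111 | 1 | 1
   7 | 01011111 | 0 | 0
   8 | 10111110 | 1 | 0
   9 | 01111100 | 0 | 1
  10 | 11111001 | 1 | 0
  11 | 11110010 | 1 | 1
  12 | 11100101 | 1 | 0
  13 | 11001010 | 1 | 0
  14 | 10010100 | 1 | 0
  15 | 00101000 | 0 | 0
  16 | 01010000 | 0 | 1
  17 | 10100001 | 1 | 0
  18 | 01000010 | 0 | 0
  19 | 10000100 | 1 | 1
  20 | 00001001 | 0 | 1
  21 | 00010011 | 0 | 1
  22 | 00100111 | 0 | 1
  23 | 01001111 | 0 | 1
  24 | 10011111 | 1 | 1
  25 | 00111111 | 0 | 1
  26 | 01111111 | 0 | 1
  27 | 11111111 | 1 | 0
  28 | 11111110 | 1 | 0
  29 | 11111100 | 1 | 0
  30 | 11111000 | 1 | 0
  31 | 11110000 | 1 | 1
  32 | 11100001 | 1 | 0
  33 | 11000010 | 1 | 1
  34 | 10000101 | 1 | 1
  35 | 00001011 | 0 | 1
  36 | 00010111 | 0 | 1
  37 | 00101111 | 0 | 0
  38 | 01011110 | 0 | 0
  39 | 10111100 | 1 | 0
  40 | 01111000 | 0 | 1
  41 | 11110001 | 1 | 1
  42 | 11100011 | 1 | 0
  43 | 11000110 | 1 | 1
  44 | 10001101 | 1 | 0
  45 | 00011010 | 0 | 0
  46 | 00110100 | 0 | 0
  47 | 01101000 | 0 | 0
  48 | 11010000 | 1 | 0
  49 | 10100000 | 1 | 0
  50 | 01000000 | 0 | 0
  51 | 10000000 | 1 | 1
  52 | 00000001 | 0 | 0
  53 | 00000010 | 0 | 0
  54 | 00000100 | 0 | 0
  55 | 00001000 | 0 | 1
  56 | 00010001 | 0 | 1
  57 | 00100011 | 0 | 1
  58 | 01000111 | 0 | 0
  59 | 10001110 | 1 | 0
  60 | 00011100 | 0 | 0
  61 | 00111000 | 0 | 1
  62 | 01110001 | 0 | 0
  63 | 11100010 | 1 | 0
  64 | 11000100 | 1 | 1
  65 | 10001001 | 1 | 0
  66 | 00010010 | 0 | 1
  67 | 00100101 | 0 | 1
  68 | 01001011 | 0 | 1
  69 | 10010111 | 1 | 0
  70 | 00101110 | 0 | 0
  71 | 01011100 | 0 | 0
  72 | 10111000 | 1 | 0
  73 | 01110000 | 0 | 0
  74 | 11100000 | 1 | 0
  75 | 11000000 | 1 | 1
  76 | 10000001 | 1 | 1
  77 | 00000011 | 0 | 0
  78 | 00000110 | 0 | 0
  79 | 00001100 | 0 | 1
  80 | 00011001 | 0 | 0
  81 | 00110010 | 0 | 0
  82 | 01100100 | 0 | 1
  83 | 11001001 | 1 | 0
  84 | 10010010 | 1 | 0
  85 | 00100100 | 0 | 1
  86 | 01001001 | 0 | 1
  87 | 10010011 | 1 | 0
  88 | 00100110 | 0 | 1
  89 | 01001101 | 0 | 1
  90 | 10011011 | 1 | 1
  91 | 00110111 | 0 | 0
  92 | 01101110 | 0 | 0
  93 | 11011100 | 1 | 1
  94 | 10111001 | 1 | 0
  95 | 01110010 | 0 | 0
  96 | 11100100 | 1 | 0
  97 | 11001000 | 1 | 0
  98 | 10010000 | 1 | 0
  99 | 00100000 | 0 | 1
 100 | 01000001 | 0 | 0
 101 | 10000010 | 1 | 1
 102 | 00000101 | 0 | 0
 103 | 00001010 | 0 | 1
 104 | 00010101 | 0 | 1
 105 | 00101011 | 0 | 0
 106 | 01010110 | 0 | 1
 107 | 10101101 | 1 | 1
 108 | 01011011 | 0 | 0
 109 | 10110110 | 1 | 1
 110 | 01101101 | 0 | 0
 111 | 11011010 | 1 | 1

1110101010111110010100001001111111100001011110001101000000010001110001001011100000011001001001101110010000010101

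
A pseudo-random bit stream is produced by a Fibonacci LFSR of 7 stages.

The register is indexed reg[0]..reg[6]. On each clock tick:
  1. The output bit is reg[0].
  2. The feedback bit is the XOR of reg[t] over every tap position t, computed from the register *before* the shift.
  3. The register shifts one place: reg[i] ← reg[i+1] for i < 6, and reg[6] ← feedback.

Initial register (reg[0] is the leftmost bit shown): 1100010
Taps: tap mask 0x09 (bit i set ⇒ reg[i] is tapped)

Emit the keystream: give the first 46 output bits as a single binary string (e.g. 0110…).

1100010111010110110000011001101010011100111101

k : reg_k → out_k, fb_k
0: 1100010 → 1, fb=1
1: 1000101 → 1, fb=1
2: 0001011 → 0, fb=1
3: 0010111 → 0, fb=0
4: 0101110 → 0, fb=1
5: 1011101 → 1, fb=0
6: 0111010 → 0, fb=1
7: 1110101 → 1, fb=1
8: 1101011 → 1, fb=0
9: 1010110 → 1, fb=1
10: 0101101 → 0, fb=1
11: 1011011 → 1, fb=0
12: 0110110 → 0, fb=0
13: 1101100 → 1, fb=0
14: 1011000 → 1, fb=0
15: 0110000 → 0, fb=0
16: 1100000 → 1, fb=1
17: 1000001 → 1, fb=1
18: 0000011 → 0, fb=0
19: 0000110 → 0, fb=0
20: 0001100 → 0, fb=1
21: 0011001 → 0, fb=1
22: 0110011 → 0, fb=0
23: 1100110 → 1, fb=1
24: 1001101 → 1, fb=0
25: 0011010 → 0, fb=1
26: 0110101 → 0, fb=0
27: 1101010 → 1, fb=0
28: 1010100 → 1, fb=1
29: 0101001 → 0, fb=1
30: 1010011 → 1, fb=1
31: 0100111 → 0, fb=0
32: 1001110 → 1, fb=0
33: 0011100 → 0, fb=1
34: 0111001 → 0, fb=1
35: 1110011 → 1, fb=1
36: 1100111 → 1, fb=1
37: 1001111 → 1, fb=0
38: 0011110 → 0, fb=1
39: 0111101 → 0, fb=1
40: 1111011 → 1, fb=0
41: 1110110 → 1, fb=1
42: 1101101 → 1, fb=0
43: 1011010 → 1, fb=0
44: 0110100 → 0, fb=0
45: 1101000 → 1, fb=0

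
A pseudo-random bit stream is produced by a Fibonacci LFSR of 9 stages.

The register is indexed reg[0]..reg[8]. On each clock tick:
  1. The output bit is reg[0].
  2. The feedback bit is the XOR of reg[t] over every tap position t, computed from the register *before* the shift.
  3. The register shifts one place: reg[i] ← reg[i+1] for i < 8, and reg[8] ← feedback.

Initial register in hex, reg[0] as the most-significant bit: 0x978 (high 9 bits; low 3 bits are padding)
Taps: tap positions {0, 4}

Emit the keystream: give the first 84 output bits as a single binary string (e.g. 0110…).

100101111111010001011000111010110010110011110001111101110100000110101101101110110000

step | reg (before) | out | fb
   0 | 100101111 | 1 | 1
   1 | 001011111 | 0 | 1
   2 | 010111111 | 0 | 1
   3 | 101111111 | 1 | 0
   4 | 011111110 | 0 | 1
   5 | 111111101 | 1 | 0
   6 | 111111010 | 1 | 0
   7 | 111110100 | 1 | 0
   8 | 111101000 | 1 | 1
   9 | 111010001 | 1 | 0
  10 | 110100010 | 1 | 1
  11 | 101000101 | 1 | 1
  12 | 010001011 | 0 | 0
  13 | 100010110 | 1 | 0
  14 | 000101100 | 0 | 0
  15 | 001011000 | 0 | 1
  16 | 010110001 | 0 | 1
  17 | 101100011 | 1 | 1
  18 | 011000111 | 0 | 0
  19 | 110001110 | 1 | 1
  20 | 100011101 | 1 | 0
  21 | 000111010 | 0 | 1
  22 | 001110101 | 0 | 1
  23 | 011101011 | 0 | 0
  24 | 111010110 | 1 | 0
  25 | 110101100 | 1 | 1
  26 | 101011001 | 1 | 0
  27 | 010110010 | 0 | 1
  28 | 101100101 | 1 | 1
  29 | 011001011 | 0 | 0
  30 | 110010110 | 1 | 0
  31 | 100101100 | 1 | 1
  32 | 001011001 | 0 | 1
  33 | 010110011 | 0 | 1
  34 | 101100111 | 1 | 1
  35 | 011001111 | 0 | 0
  36 | 110011110 | 1 | 0
  37 | 100111100 | 1 | 0
  38 | 001111000 | 0 | 1
  39 | 011110001 | 0 | 1
  40 | 111100011 | 1 | 1
  41 | 111000111 | 1 | 1
  42 | 110001111 | 1 | 1
  43 | 100011111 | 1 | 0
  44 | 000111110 | 0 | 1
  45 | 001111101 | 0 | 1
  46 | 011111011 | 0 | 1
  47 | 111110111 | 1 | 0
  48 | 111101110 | 1 | 1
  49 | 111011101 | 1 | 0
  50 | 110111010 | 1 | 0
  51 | 101110100 | 1 | 0
  52 | 011101000 | 0 | 0
  53 | 111010000 | 1 | 0
  54 | 110100000 | 1 | 1
  55 | 101000001 | 1 | 1
  56 | 010000011 | 0 | 0
  57 | 100000110 | 1 | 1
  58 | 000001101 | 0 | 0
  59 | 000011010 | 0 | 1
  60 | 000110101 | 0 | 1
  61 | 001101011 | 0 | 0
  62 | 011010110 | 0 | 1
  63 | 110101101 | 1 | 1
  64 | 101011011 | 1 | 0
  65 | 010110110 | 0 | 1
  66 | 101101101 | 1 | 1
  67 | 011011011 | 0 | 1
  68 | 110110111 | 1 | 0
  69 | 101101110 | 1 | 1
  70 | 011011101 | 0 | 1
  71 | 110111011 | 1 | 0
  72 | 101110110 | 1 | 0
  73 | 011101100 | 0 | 0
  74 | 111011000 | 1 | 0
  75 | 110110000 | 1 | 0
  76 | 101100000 | 1 | 1
  77 | 011000001 | 0 | 0
  78 | 110000010 | 1 | 1
  79 | 100000101 | 1 | 1
  80 | 000001011 | 0 | 0
  81 | 000010110 | 0 | 1
  82 | 000101101 | 0 | 0
  83 | 001011010 | 0 | 1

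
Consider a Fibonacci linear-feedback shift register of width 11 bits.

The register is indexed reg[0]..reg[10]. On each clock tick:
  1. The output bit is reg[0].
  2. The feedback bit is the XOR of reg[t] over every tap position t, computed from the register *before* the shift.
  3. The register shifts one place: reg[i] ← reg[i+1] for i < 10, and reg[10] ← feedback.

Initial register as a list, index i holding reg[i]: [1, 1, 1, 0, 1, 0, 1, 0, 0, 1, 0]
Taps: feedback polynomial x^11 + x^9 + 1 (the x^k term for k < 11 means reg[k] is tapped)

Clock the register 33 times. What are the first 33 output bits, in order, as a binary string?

k : reg_k → out_k, fb_k
0: 11101010010 → 1, fb=0
1: 11010100100 → 1, fb=1
2: 10101001001 → 1, fb=1
3: 01010010011 → 0, fb=1
4: 10100100111 → 1, fb=0
5: 01001001110 → 0, fb=1
6: 10010011101 → 1, fb=1
7: 00100111011 → 0, fb=1
8: 01001110111 → 0, fb=1
9: 10011101111 → 1, fb=0
10: 00111011110 → 0, fb=1
11: 01110111101 → 0, fb=0
12: 11101111010 → 1, fb=0
13: 11011110100 → 1, fb=1
14: 10111101001 → 1, fb=1
15: 01111010011 → 0, fb=1
16: 11110100111 → 1, fb=0
17: 11101001110 → 1, fb=0
18: 11010011100 → 1, fb=1
19: 10100111001 → 1, fb=1
20: 01001110011 → 0, fb=1
21: 10011100111 → 1, fb=0
22: 00111001110 → 0, fb=1
23: 01110011101 → 0, fb=0
24: 11100111010 → 1, fb=0
25: 11001110100 → 1, fb=1
26: 10011101001 → 1, fb=1
27: 00111010011 → 0, fb=1
28: 01110100111 → 0, fb=1
29: 11101001111 → 1, fb=0
30: 11010011110 → 1, fb=0
31: 10100111100 → 1, fb=1
32: 01001111001 → 0, fb=0

111010100100111011110100111001110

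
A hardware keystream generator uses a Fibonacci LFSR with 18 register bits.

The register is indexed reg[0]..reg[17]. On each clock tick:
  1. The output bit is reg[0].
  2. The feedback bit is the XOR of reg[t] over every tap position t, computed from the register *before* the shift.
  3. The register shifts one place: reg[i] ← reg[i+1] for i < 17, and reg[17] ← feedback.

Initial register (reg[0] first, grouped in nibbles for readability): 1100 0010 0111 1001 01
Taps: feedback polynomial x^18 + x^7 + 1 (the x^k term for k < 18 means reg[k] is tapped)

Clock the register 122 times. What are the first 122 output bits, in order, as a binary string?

11000010011110010111111110110001101010011101100101010001010111000111111111011000111001001110101010100100011011100010010011

k : reg_k → out_k, fb_k
0: 110000100111100101 → 1, fb=1
1: 100001001111001011 → 1, fb=1
2: 000010011110010111 → 0, fb=1
3: 000100111100101111 → 0, fb=1
4: 001001111001011111 → 0, fb=1
5: 010011110010111111 → 0, fb=1
6: 100111100101111111 → 1, fb=1
7: 001111001011111111 → 0, fb=0
8: 011110010111111110 → 0, fb=1
9: 111100101111111101 → 1, fb=1
10: 111001011111111011 → 1, fb=0
11: 110010111111110110 → 1, fb=0
12: 100101111111101100 → 1, fb=0
13: 001011111111011000 → 0, fb=1
14: 010111111110110001 → 0, fb=1
15: 101111111101100011 → 1, fb=0
16: 011111111011000110 → 0, fb=1
17: 111111110110001101 → 1, fb=0
18: 111111101100011010 → 1, fb=1
19: 111111011000110101 → 1, fb=0
20: 111110110001101010 → 1, fb=0
21: 111101100011010100 → 1, fb=1
22: 111011000110101001 → 1, fb=1
23: 110110001101010011 → 1, fb=1
24: 101100011010100111 → 1, fb=0
25: 011000110101001110 → 0, fb=1
26: 110001101010011101 → 1, fb=1
27: 100011010100111011 → 1, fb=0
28: 000110101001110110 → 0, fb=0
29: 001101010011101100 → 0, fb=1
30: 011010100111011001 → 0, fb=0
31: 110101001110110010 → 1, fb=1
32: 101010011101100101 → 1, fb=0
33: 010100111011001010 → 0, fb=1
34: 101001110110010101 → 1, fb=0
35: 010011101100101010 → 0, fb=0
36: 100111011001010100 → 1, fb=0
37: 001110110010101000 → 0, fb=1
38: 011101100101010001 → 0, fb=0
39: 111011001010100010 → 1, fb=1
40: 110110010101000101 → 1, fb=0
41: 101100101010001010 → 1, fb=1
42: 011001010100010101 → 0, fb=1
43: 110010101000101011 → 1, fb=1
44: 100101010001010111 → 1, fb=0
45: 001010100010101110 → 0, fb=0
46: 010101000101011100 → 0, fb=0
47: 101010001010111000 → 1, fb=1
48: 010100010101110001 → 0, fb=1
49: 101000101011100011 → 1, fb=1
50: 010001010111000111 → 0, fb=1
51: 100010101110001111 → 1, fb=1
52: 000101011100011111 → 0, fb=1
53: 001010111000111111 → 0, fb=1
54: 010101110001111111 → 0, fb=1
55: 101011100011111111 → 1, fb=1
56: 010111000111111111 → 0, fb=0
57: 101110001111111110 → 1, fb=1
58: 011100011111111101 → 0, fb=1
59: 111000111111111011 → 1, fb=0
60: 110001111111110110 → 1, fb=0
61: 100011111111101100 → 1, fb=0
62: 000111111111011000 → 0, fb=1
63: 001111111110110001 → 0, fb=1
64: 011111111101100011 → 0, fb=1
65: 111111111011000111 → 1, fb=0
66: 111111110110001110 → 1, fb=0
67: 111111101100011100 → 1, fb=1
68: 111111011000111001 → 1, fb=0
69: 111110110001110010 → 1, fb=0
70: 111101100011100100 → 1, fb=1
71: 111011000111001001 → 1, fb=1
72: 110110001110010011 → 1, fb=1
73: 101100011100100111 → 1, fb=0
74: 011000111001001110 → 0, fb=1
75: 110001110010011101 → 1, fb=0
76: 100011100100111010 → 1, fb=1
77: 000111001001110101 → 0, fb=0
78: 001110010011101010 → 0, fb=1
79: 011100100111010101 → 0, fb=0
80: 111001001110101010 → 1, fb=1
81: 110010011101010101 → 1, fb=0
82: 100100111010101010 → 1, fb=0
83: 001001110101010100 → 0, fb=1
84: 010011101010101001 → 0, fb=0
85: 100111010101010010 → 1, fb=0
86: 001110101010100100 → 0, fb=0
87: 011101010101001000 → 0, fb=1
88: 111010101010010001 → 1, fb=1
89: 110101010100100011 → 1, fb=0
90: 101010101001000110 → 1, fb=1
91: 010101010010001101 → 0, fb=1
92: 101010100100011011 → 1, fb=1
93: 010101001000110111 → 0, fb=0
94: 101010010001101110 → 1, fb=0
95: 010100100011011100 → 0, fb=0
96: 101001000110111000 → 1, fb=1
97: 010010001101110001 → 0, fb=0
98: 100100011011100010 → 1, fb=0
99: 001000110111000100 → 0, fb=1
100: 010001101110001001 → 0, fb=0
101: 100011011100010010 → 1, fb=0
102: 000110111000100100 → 0, fb=1
103: 001101110001001001 → 0, fb=1
104: 011011100010010011 → 0, fb=0
105: 110111000100100110 → 1, fb=1
106: 101110001001001101 → 1, fb=1
107: 011100010010011011 → 0, fb=1
108: 111000100100110111 → 1, fb=1
109: 110001001001101111 → 1, fb=1
110: 100010010011011111 → 1, fb=0
111: 000100100110111110 → 0, fb=0
112: 001001001101111100 → 0, fb=0
113: 010010011011111000 → 0, fb=1
114: 100100110111110001 → 1, fb=0
115: 001001101111100010 → 0, fb=0
116: 010011011111000100 → 0, fb=1
117: 100110111110001001 → 1, fb=0
118: 001101111100010010 → 0, fb=1
119: 011011111000100101 → 0, fb=1
120: 110111110001001011 → 1, fb=0
121: 101111100010010110 → 1, fb=1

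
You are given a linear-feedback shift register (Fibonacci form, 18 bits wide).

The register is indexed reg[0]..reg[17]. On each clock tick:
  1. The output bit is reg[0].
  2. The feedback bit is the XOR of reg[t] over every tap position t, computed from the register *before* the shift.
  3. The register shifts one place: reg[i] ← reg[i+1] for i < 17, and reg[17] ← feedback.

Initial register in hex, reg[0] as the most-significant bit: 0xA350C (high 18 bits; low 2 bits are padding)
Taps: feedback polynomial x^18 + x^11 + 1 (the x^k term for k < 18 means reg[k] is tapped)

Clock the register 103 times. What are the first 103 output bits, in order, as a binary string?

tick  register→output (feedback)
  0  101000110101000011→1 (0)
  1  010001101010000110→0 (0)
  2  100011010100001100→1 (1)
  3  000110101000011001→0 (0)
  4  001101010000110010→0 (0)
  5  011010100001100100→0 (1)
  6  110101000011001001→1 (0)
  7  101010000110010010→1 (1)
  8  010100001100100101→0 (0)
  9  101000011001001010→1 (0)
 10  010000110010010100→0 (0)
 11  100001100100101000→1 (1)
 12  000011001001010001→0 (1)
 13  000110010010100011→0 (0)
 14  001100100101000110→0 (1)
 15  011001001010001101→0 (0)
 16  110010010100011010→1 (1)
 17  100100101000110101→1 (1)
 18  001001010001101011→0 (1)
 19  010010100011010111→0 (1)
 20  100101000110101111→1 (1)
 21  001010001101011111→0 (1)
 22  010100011010111111→0 (0)
 23  101000110101111110→1 (0)
 24  010001101011111100→0 (1)
 25  100011010111111001→1 (0)
 26  000110101111110010→0 (1)
 27  001101011111100101→0 (1)
 28  011010111111001011→0 (1)
 29  110101111110010111→1 (1)
 30  101011111100101111→1 (1)
 31  010111111001011111→0 (1)
 32  101111110010111111→1 (1)
 33  011111100101111111→0 (1)
 34  111111001011111111→1 (0)
 35  111110010111111110→1 (0)
 36  111100101111111100→1 (0)
 37  111001011111111000→1 (0)
 38  110010111111110000→1 (0)
 39  100101111111100000→1 (0)
 40  001011111111000000→0 (1)
 41  010111111110000001→0 (0)
 42  101111111100000010→1 (1)
 43  011111111000000101→0 (0)
 44  111111110000001010→1 (1)
 45  111111100000010101→1 (1)
 46  111111000000101011→1 (1)
 47  111110000001010111→1 (0)
 48  111100000010101110→1 (1)
 49  111000000101011101→1 (0)
 50  110000001010111010→1 (1)
 51  100000010101110101→1 (0)
 52  000000101011101010→0 (1)
 53  000001010111010101→0 (1)
 54  000010101110101011→0 (0)
 55  000101011101010110→0 (1)
 56  001010111010101101→0 (0)
 57  010101110101011010→0 (1)
 58  101011101010110101→1 (1)
 59  010111010101101011→0 (1)
 60  101110101011010111→1 (0)
 61  011101010110101110→0 (0)
 62  111010101101011100→1 (0)
 63  110101011010111000→1 (1)
 64  101010110101110001→1 (0)
 65  010101101011100010→0 (1)
 66  101011010111000101→1 (0)
 67  010110101110001010→0 (0)
 68  101101011100010100→1 (1)
 69  011010111000101001→0 (0)
 70  110101110001010010→1 (0)
 71  101011100010100100→1 (1)
 72  010111000101001001→0 (1)
 73  101110001010010011→1 (1)
 74  011100010100100111→0 (0)
 75  111000101001001110→1 (0)
 76  110001010010011100→1 (1)
 77  100010100100111001→1 (1)
 78  000101001001110011→0 (1)
 79  001010010011100111→0 (1)
 80  010100100111001111→0 (1)
 81  101001001110011111→1 (1)
 82  010010011100111111→0 (0)
 83  100100111001111110→1 (0)
 84  001001110011111100→0 (1)
 85  010011100111111001→0 (1)
 86  100111001111110011→1 (0)
 87  001110011111100110→0 (1)
 88  011100111111001101→0 (1)
 89  111001111110011011→1 (1)
 90  110011111100110111→1 (1)
 91  100111111001101111→1 (0)
 92  001111110011011110→0 (1)
 93  011111100110111101→0 (0)
 94  111111001101111010→1 (0)
 95  111110011011110100→1 (0)
 96  111100110111101000→1 (0)
 97  111001101111010000→1 (0)
 98  110011011110100000→1 (1)
 99  100110111101000001→1 (0)
100  001101111010000010→0 (0)
101  011011110100000100→0 (0)
102  110111101000001000→1 (1)

1010001101010000110010010100011010111111001011111111000000101011101010110101110001010010011100111111001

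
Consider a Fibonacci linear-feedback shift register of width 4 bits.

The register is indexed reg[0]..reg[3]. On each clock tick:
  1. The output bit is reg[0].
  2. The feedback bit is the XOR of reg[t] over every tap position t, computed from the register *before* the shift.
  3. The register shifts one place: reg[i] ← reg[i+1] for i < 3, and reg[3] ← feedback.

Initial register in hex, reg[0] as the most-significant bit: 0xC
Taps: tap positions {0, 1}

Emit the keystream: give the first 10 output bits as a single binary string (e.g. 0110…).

k : reg_k → out_k, fb_k
0: 1100 → 1, fb=0
1: 1000 → 1, fb=1
2: 0001 → 0, fb=0
3: 0010 → 0, fb=0
4: 0100 → 0, fb=1
5: 1001 → 1, fb=1
6: 0011 → 0, fb=0
7: 0110 → 0, fb=1
8: 1101 → 1, fb=0
9: 1010 → 1, fb=1

1100010011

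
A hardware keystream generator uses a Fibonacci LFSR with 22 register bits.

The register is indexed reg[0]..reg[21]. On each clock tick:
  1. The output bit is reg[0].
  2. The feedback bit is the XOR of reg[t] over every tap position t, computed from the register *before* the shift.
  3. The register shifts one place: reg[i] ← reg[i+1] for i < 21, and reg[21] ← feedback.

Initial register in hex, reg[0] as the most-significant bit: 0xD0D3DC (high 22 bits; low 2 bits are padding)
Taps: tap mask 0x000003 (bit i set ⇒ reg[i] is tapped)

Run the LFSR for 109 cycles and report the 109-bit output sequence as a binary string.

1101000011010011110111011100010111010001100110010011100111001010101011010010100101111111110111011110111000000

k : reg_k → out_k, fb_k
0: 1101000011010011110111 → 1, fb=0
1: 1010000110100111101110 → 1, fb=1
2: 0100001101001111011101 → 0, fb=1
3: 1000011010011110111011 → 1, fb=1
4: 0000110100111101110111 → 0, fb=0
5: 0001101001111011101110 → 0, fb=0
6: 0011010011110111011100 → 0, fb=0
7: 0110100111101110111000 → 0, fb=1
8: 1101001111011101110001 → 1, fb=0
9: 1010011110111011100010 → 1, fb=1
10: 0100111101110111000101 → 0, fb=1
11: 1001111011101110001011 → 1, fb=1
12: 0011110111011100010111 → 0, fb=0
13: 0111101110111000101110 → 0, fb=1
14: 1111011101110001011101 → 1, fb=0
15: 1110111011100010111010 → 1, fb=0
16: 1101110111000101110100 → 1, fb=0
17: 1011101110001011101000 → 1, fb=1
18: 0111011100010111010001 → 0, fb=1
19: 1110111000101110100011 → 1, fb=0
20: 1101110001011101000110 → 1, fb=0
21: 1011100010111010001100 → 1, fb=1
22: 0111000101110100011001 → 0, fb=1
23: 1110001011101000110011 → 1, fb=0
24: 1100010111010001100110 → 1, fb=0
25: 1000101110100011001100 → 1, fb=1
26: 0001011101000110011001 → 0, fb=0
27: 0010111010001100110010 → 0, fb=0
28: 0101110100011001100100 → 0, fb=1
29: 1011101000110011001001 → 1, fb=1
30: 0111010001100110010011 → 0, fb=1
31: 1110100011001100100111 → 1, fb=0
32: 1101000110011001001110 → 1, fb=0
33: 1010001100110010011100 → 1, fb=1
34: 0100011001100100111001 → 0, fb=1
35: 1000110011001001110011 → 1, fb=1
36: 0001100110010011100111 → 0, fb=0
37: 0011001100100111001110 → 0, fb=0
38: 0110011001001110011100 → 0, fb=1
39: 1100110010011100111001 → 1, fb=0
40: 1001100100111001110010 → 1, fb=1
41: 0011001001110011100101 → 0, fb=0
42: 0110010011100111001010 → 0, fb=1
43: 1100100111001110010101 → 1, fb=0
44: 1001001110011100101010 → 1, fb=1
45: 0010011100111001010101 → 0, fb=0
46: 0100111001110010101010 → 0, fb=1
47: 1001110011100101010101 → 1, fb=1
48: 0011100111001010101011 → 0, fb=0
49: 0111001110010101010110 → 0, fb=1
50: 1110011100101010101101 → 1, fb=0
51: 1100111001010101011010 → 1, fb=0
52: 1001110010101010110100 → 1, fb=1
53: 0011100101010101101001 → 0, fb=0
54: 0111001010101011010010 → 0, fb=1
55: 1110010101010110100101 → 1, fb=0
56: 1100101010101101001010 → 1, fb=0
57: 1001010101011010010100 → 1, fb=1
58: 0010101010110100101001 → 0, fb=0
59: 0101010101101001010010 → 0, fb=1
60: 1010101011010010100101 → 1, fb=1
61: 0101010110100101001011 → 0, fb=1
62: 1010101101001010010111 → 1, fb=1
63: 0101011010010100101111 → 0, fb=1
64: 1010110100101001011111 → 1, fb=1
65: 0101101001010010111111 → 0, fb=1
66: 1011010010100101111111 → 1, fb=1
67: 0110100101001011111111 → 0, fb=1
68: 1101001010010111111111 → 1, fb=0
69: 1010010100101111111110 → 1, fb=1
70: 0100101001011111111101 → 0, fb=1
71: 1001010010111111111011 → 1, fb=1
72: 0010100101111111110111 → 0, fb=0
73: 0101001011111111101110 → 0, fb=1
74: 1010010111111111011101 → 1, fb=1
75: 0100101111111110111011 → 0, fb=1
76: 1001011111111101110111 → 1, fb=1
77: 0010111111111011101111 → 0, fb=0
78: 0101111111110111011110 → 0, fb=1
79: 1011111111101110111101 → 1, fb=1
80: 0111111111011101111011 → 0, fb=1
81: 1111111110111011110111 → 1, fb=0
82: 1111111101110111101110 → 1, fb=0
83: 1111111011101111011100 → 1, fb=0
84: 1111110111011110111000 → 1, fb=0
85: 1111101110111101110000 → 1, fb=0
86: 1111011101111011100000 → 1, fb=0
87: 1110111011110111000000 → 1, fb=0
88: 1101110111101110000000 → 1, fb=0
89: 1011101111011100000000 → 1, fb=1
90: 0111011110111000000001 → 0, fb=1
91: 1110111101110000000011 → 1, fb=0
92: 1101111011100000000110 → 1, fb=0
93: 1011110111000000001100 → 1, fb=1
94: 0111101110000000011001 → 0, fb=1
95: 1111011100000000110011 → 1, fb=0
96: 1110111000000001100110 → 1, fb=0
97: 1101110000000011001100 → 1, fb=0
98: 1011100000000110011000 → 1, fb=1
99: 0111000000001100110001 → 0, fb=1
100: 1110000000011001100011 → 1, fb=0
101: 1100000000110011000110 → 1, fb=0
102: 1000000001100110001100 → 1, fb=1
103: 0000000011001100011001 → 0, fb=0
104: 0000000110011000110010 → 0, fb=0
105: 0000001100110001100100 → 0, fb=0
106: 0000011001100011001000 → 0, fb=0
107: 0000110011000110010000 → 0, fb=0
108: 0001100110001100100000 → 0, fb=0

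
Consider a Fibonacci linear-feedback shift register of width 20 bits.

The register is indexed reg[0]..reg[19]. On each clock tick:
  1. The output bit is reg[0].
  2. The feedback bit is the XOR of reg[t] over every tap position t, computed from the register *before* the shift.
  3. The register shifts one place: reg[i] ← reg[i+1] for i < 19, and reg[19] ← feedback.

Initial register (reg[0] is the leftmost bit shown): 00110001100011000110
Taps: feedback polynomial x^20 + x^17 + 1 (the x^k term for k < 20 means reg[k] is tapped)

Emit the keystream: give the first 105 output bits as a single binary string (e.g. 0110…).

tick  register→output (feedback)
  0  00110001100011000110→0 (1)
  1  01100011000110001101→0 (1)
  2  11000110001100011011→1 (1)
  3  10001100011000110111→1 (0)
  4  00011000110001101110→0 (1)
  5  00110001100011011101→0 (1)
  6  01100011000110111011→0 (0)
  7  11000110001101110110→1 (0)
  8  10001100011011101100→1 (0)
  9  00011000110111011000→0 (0)
 10  00110001101110110000→0 (0)
 11  01100011011101100000→0 (0)
 12  11000110111011000000→1 (1)
 13  10001101110110000001→1 (1)
 14  00011011101100000011→0 (0)
 15  00110111011000000110→0 (1)
 16  01101110110000001101→0 (1)
 17  11011101100000011011→1 (1)
 18  10111011000000110111→1 (0)
 19  01110110000001101110→0 (1)
 20  11101100000011011101→1 (0)
 21  11011000000110111010→1 (1)
 22  10110000001101110101→1 (0)
 23  01100000011011101010→0 (0)
 24  11000000110111010100→1 (0)
 25  10000001101110101000→1 (1)
 26  00000011011101010001→0 (0)
 27  00000110111010100010→0 (0)
 28  00001101110101000100→0 (1)
 29  00011011101010001001→0 (0)
 30  00110111010100010010→0 (0)
 31  01101110101000100100→0 (1)
 32  11011101010001001001→1 (1)
 33  10111010100010010011→1 (1)
 34  01110101000100100111→0 (1)
 35  11101010001001001111→1 (0)
 36  11010100010010011110→1 (0)
 37  10101000100100111100→1 (0)
 38  01010001001001111000→0 (0)
 39  10100010010011110000→1 (1)
 40  01000100100111100001→0 (0)
 41  10001001001111000010→1 (1)
 42  00010010011110000101→0 (1)
 43  00100100111100001011→0 (0)
 44  01001001111000010110→0 (1)
 45  10010011110000101101→1 (0)
 46  00100111100001011010→0 (0)
 47  01001111000010110100→0 (1)
 48  10011110000101101001→1 (1)
 49  00111100001011010011→0 (0)
 50  01111000010110100110→0 (1)
 51  11110000101101001101→1 (0)
 52  11100001011010011010→1 (1)
 53  11000010110100110101→1 (0)
 54  10000101101001101010→1 (1)
 55  00001011010011010101→0 (1)
 56  00010110100110101011→0 (0)
 57  00101101001101010110→0 (1)
 58  01011010011010101101→0 (1)
 59  10110100110101011011→1 (1)
 60  01101001101010110111→0 (1)
 61  11010011010101101111→1 (0)
 62  10100110101011011110→1 (0)
 63  01001101010110111100→0 (1)
 64  10011010101101111001→1 (1)
 65  00110101011011110011→0 (0)
 66  01101010110111100110→0 (1)
 67  11010101101111001101→1 (0)
 68  10101011011110011010→1 (1)
 69  01010110111100110101→0 (1)
 70  10101101111001101011→1 (1)
 71  01011011110011010111→0 (1)
 72  10110111100110101111→1 (0)
 73  01101111001101011110→0 (1)
 74  11011110011010111101→1 (0)
 75  10111100110101111010→1 (1)
 76  01111001101011110101→0 (1)
 77  11110011010111101011→1 (1)
 78  11100110101111010111→1 (0)
 79  11001101011110101110→1 (0)
 80  10011010111101011100→1 (0)
 81  00110101111010111000→0 (0)
 82  01101011110101110000→0 (0)
 83  11010111101011100000→1 (1)
 84  10101111010111000001→1 (1)
 85  01011110101110000011→0 (0)
 86  10111101011100000110→1 (0)
 87  01111010111000001100→0 (1)
 88  11110101110000011001→1 (1)
 89  11101011100000110011→1 (1)
 90  11010111000001100111→1 (0)
 91  10101110000011001110→1 (0)
 92  01011100000110011100→0 (1)
 93  10111000001100111001→1 (1)
 94  01110000011001110011→0 (0)
 95  11100000110011100110→1 (0)
 96  11000001100111001100→1 (0)
 97  10000011001110011000→1 (1)
 98  00000110011100110001→0 (0)
 99  00001100111001100010→0 (0)
100  00011001110011000100→0 (1)
101  00110011100110001001→0 (0)
102  01100111001100010010→0 (0)
103  11001110011000100100→1 (0)
104  10011100110001001000→1 (1)

001100011000110001101110110000001101110101000100100111100001011010011010101101111001101011110101110000011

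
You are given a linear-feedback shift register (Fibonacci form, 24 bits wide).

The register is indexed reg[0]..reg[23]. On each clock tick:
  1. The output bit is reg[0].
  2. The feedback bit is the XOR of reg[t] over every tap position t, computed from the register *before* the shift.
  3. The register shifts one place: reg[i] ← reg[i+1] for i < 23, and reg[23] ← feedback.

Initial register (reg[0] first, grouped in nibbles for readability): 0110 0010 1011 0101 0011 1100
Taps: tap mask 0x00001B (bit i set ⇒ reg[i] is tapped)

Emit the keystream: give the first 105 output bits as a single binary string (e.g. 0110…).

tick  register→output (feedback)
  0  011000101011010100111100→0 (1)
  1  110001010110101001111001→1 (0)
  2  100010101101010011110010→1 (0)
  3  000101011010100111100100→0 (1)
  4  001010110101001111001001→0 (1)
  5  010101101010011110010011→0 (0)
  6  101011010100111100100110→1 (0)
  7  010110101001111001001100→0 (1)
  8  101101010011110010011001→1 (0)
  9  011010100111100100110010→0 (0)
 10  110101001111001001100100→1 (1)
 11  101010011110010011001001→1 (0)
 12  010100111100100110010010→0 (0)
 13  101001111001001100100100→1 (1)
 14  010011110010011001001001→0 (0)
 15  100111100100110010010010→1 (1)
 16  001111001001100100100101→0 (0)
 17  011110010011001001001010→0 (1)
 18  111100100110010010010101→1 (1)
 19  111001001100100100101011→1 (0)
 20  110010011001001001010110→1 (1)
 21  100100110010010010101101→1 (0)
 22  001001100100100101011010→0 (0)
 23  010011001001001010110100→0 (0)
 24  100110010010010101101000→1 (1)
 25  001100100100101011010001→0 (1)
 26  011001001001010110100011→0 (1)
 27  110010010010101101000111→1 (1)
 28  100100100101011010001111→1 (0)
 29  001001001010110100011110→0 (0)
 30  010010010101101000111100→0 (0)
 31  100100101011010001111000→1 (0)
 32  001001010110100011110000→0 (0)
 33  010010101101000111100000→0 (0)
 34  100101011010001111000000→1 (0)
 35  001010110100011110000000→0 (1)
 36  010101101000111100000001→0 (0)
 37  101011010001111000000010→1 (0)
 38  010110100011110000000100→0 (1)
 39  101101000111100000001001→1 (0)
 40  011010001111000000010010→0 (0)
 41  110100011110000000100100→1 (1)
 42  101000111100000001001001→1 (1)
 43  010001111000000010010011→0 (1)
 44  100011110000000100100111→1 (0)
 45  000111100000001001001110→0 (0)
 46  001111000000010010011100→0 (0)
 47  011110000000100100111000→0 (1)
 48  111100000001001001110001→1 (1)
 49  111000000010010011100011→1 (0)
 50  110000000100100111000110→1 (0)
 51  100000001001001110001100→1 (1)
 52  000000010010011100011001→0 (0)
 53  000000100100111000110010→0 (0)
 54  000001001001110001100100→0 (0)
 55  000010010011100011001000→0 (1)
 56  000100100111000110010001→0 (1)
 57  001001001110001100100011→0 (0)
 58  010010011100011001000110→0 (0)
 59  100100111000110010001100→1 (0)
 60  001001110001100100011000→0 (0)
 61  010011100011001000110000→0 (0)
 62  100111000110010001100000→1 (1)
 63  001110001100100011000001→0 (0)
 64  011100011001000110000010→0 (0)
 65  111000110010001100000100→1 (0)
 66  110001100100011000001000→1 (0)
 67  100011001000110000010000→1 (0)
 68  000110010001100000100000→0 (0)
 69  001100100011000001000000→0 (1)
 70  011001000110000010000001→0 (1)
 71  110010001100000100000011→1 (1)
 72  100100011000001000000111→1 (0)
 73  001000110000010000001110→0 (0)
 74  010001100000100000011100→0 (1)
 75  100011000001000000111001→1 (0)
 76  000110000010000001110010→0 (0)
 77  001100000100000011100100→0 (1)
 78  011000001000000111001001→0 (1)
 79  110000010000001110010011→1 (0)
 80  100000100000011100100110→1 (1)
 81  000001000000111001001101→0 (0)
 82  000010000001110010011010→0 (1)
 83  000100000011100100110101→0 (1)
 84  001000000111001001101011→0 (0)
 85  010000001110010011010110→0 (1)
 86  100000011100100110101101→1 (1)
 87  000000111001001101011011→0 (0)
 88  000001110010011010110110→0 (0)
 89  000011100100110101101100→0 (1)
 90  000111001001101011011001→0 (0)
 91  001110010011010110110010→0 (0)
 92  011100100110101101100100→0 (0)
 93  111001001101011011001000→1 (0)
 94  110010011010110110010000→1 (1)
 95  100100110101101100100001→1 (0)
 96  001001101011011001000010→0 (0)
 97  010011010110110010000100→0 (0)
 98  100110101101100100001000→1 (1)
 99  001101011011001000010001→0 (1)
100  011010110110010000100011→0 (0)
101  110101101100100001000110→1 (1)
102  101011011001000010001101→1 (0)
103  010110110010000100011010→0 (1)
104  101101100100001000110101→1 (0)

011000101011010100111100100110010010010101101000111100000001001001110001100100011000001000000111001001101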